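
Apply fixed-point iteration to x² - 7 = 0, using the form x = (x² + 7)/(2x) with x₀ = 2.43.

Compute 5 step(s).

Equation: x² - 7 = 0
Fixed-point form: x = (x² + 7)/(2x)
x₀ = 2.43

x_1 = g(2.430000) = 2.655329
x_2 = g(2.655329) = 2.645769
x_3 = g(2.645769) = 2.645751
x_4 = g(2.645751) = 2.645751
x_5 = g(2.645751) = 2.645751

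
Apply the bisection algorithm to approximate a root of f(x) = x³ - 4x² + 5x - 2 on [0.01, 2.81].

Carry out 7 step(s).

f(x) = x³ - 4x² + 5x - 2
Initial interval: [0.01, 2.81]

Iteration 1:
  c_1 = (0.010000 + 2.810000)/2 = 1.410000
  f(c_1) = f(1.410000) = -0.099179
  f(a) × f(c) ≥ 0, new interval: [1.410000, 2.810000]
Iteration 2:
  c_2 = (1.410000 + 2.810000)/2 = 2.110000
  f(c_2) = f(2.110000) = 0.135531
  f(a) × f(c) < 0, new interval: [1.410000, 2.110000]
Iteration 3:
  c_3 = (1.410000 + 2.110000)/2 = 1.760000
  f(c_3) = f(1.760000) = -0.138624
  f(a) × f(c) ≥ 0, new interval: [1.760000, 2.110000]
Iteration 4:
  c_4 = (1.760000 + 2.110000)/2 = 1.935000
  f(c_4) = f(1.935000) = -0.056825
  f(a) × f(c) ≥ 0, new interval: [1.935000, 2.110000]
Iteration 5:
  c_5 = (1.935000 + 2.110000)/2 = 2.022500
  f(c_5) = f(2.022500) = 0.023524
  f(a) × f(c) < 0, new interval: [1.935000, 2.022500]
Iteration 6:
  c_6 = (1.935000 + 2.022500)/2 = 1.978750
  f(c_6) = f(1.978750) = -0.020356
  f(a) × f(c) ≥ 0, new interval: [1.978750, 2.022500]
Iteration 7:
  c_7 = (1.978750 + 2.022500)/2 = 2.000625
  f(c_7) = f(2.000625) = 0.000626
  f(a) × f(c) < 0, new interval: [1.978750, 2.000625]

After 7 iteration(s), the approximation is c_7 = 2.000625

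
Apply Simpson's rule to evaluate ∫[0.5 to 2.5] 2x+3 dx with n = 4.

f(x) = 2x+3
a = 0.5, b = 2.5, n = 4
h = (b - a)/n = 0.500000

Simpson's rule: (h/3)[f(x₀) + 4f(x₁) + 2f(x₂) + ... + f(xₙ)]

x_0 = 0.5000, f(x_0) = 4.000000, coefficient = 1
x_1 = 1.0000, f(x_1) = 5.000000, coefficient = 4
x_2 = 1.5000, f(x_2) = 6.000000, coefficient = 2
x_3 = 2.0000, f(x_3) = 7.000000, coefficient = 4
x_4 = 2.5000, f(x_4) = 8.000000, coefficient = 1

I ≈ (0.500000/3) × 72.000000 = 12.000000
Exact value: 12.000000
Error: 0.000000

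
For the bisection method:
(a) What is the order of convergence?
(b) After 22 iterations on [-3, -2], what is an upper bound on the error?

(a) Bisection has linear (order 1) convergence; the error is halved each step.

(b) Error bound = (b-a)/2^n = (-2 - (-3))/2^{22}
    = 1/2^{22}

(a) 1 (linear); (b) error ≤ 2.38e-07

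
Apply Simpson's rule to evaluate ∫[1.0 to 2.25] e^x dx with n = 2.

f(x) = e^x
a = 1.0, b = 2.25, n = 2
h = (b - a)/n = 0.625000

Simpson's rule: (h/3)[f(x₀) + 4f(x₁) + 2f(x₂) + ... + f(xₙ)]

x_0 = 1.0000, f(x_0) = 2.718282, coefficient = 1
x_1 = 1.6250, f(x_1) = 5.078419, coefficient = 4
x_2 = 2.2500, f(x_2) = 9.487736, coefficient = 1

I ≈ (0.625000/3) × 32.519694 = 6.774936
Exact value: 6.769454
Error: 0.005482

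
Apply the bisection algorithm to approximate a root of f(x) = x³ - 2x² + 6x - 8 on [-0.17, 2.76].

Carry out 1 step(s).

f(x) = x³ - 2x² + 6x - 8
Initial interval: [-0.17, 2.76]

Iteration 1:
  c_1 = (-0.170000 + 2.760000)/2 = 1.295000
  f(c_1) = f(1.295000) = -1.412303
  f(a) × f(c) ≥ 0, new interval: [1.295000, 2.760000]

After 1 iteration(s), the approximation is c_1 = 1.295000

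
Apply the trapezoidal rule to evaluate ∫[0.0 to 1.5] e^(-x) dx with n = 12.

f(x) = e^(-x)
a = 0.0, b = 1.5, n = 12
h = (b - a)/n = 0.125000

Trapezoidal rule: (h/2)[f(x₀) + 2f(x₁) + 2f(x₂) + ... + f(xₙ)]

x_0 = 0.0000, f(x_0) = 1.000000, coefficient = 1
x_1 = 0.1250, f(x_1) = 0.882497, coefficient = 2
x_2 = 0.2500, f(x_2) = 0.778801, coefficient = 2
x_3 = 0.3750, f(x_3) = 0.687289, coefficient = 2
x_4 = 0.5000, f(x_4) = 0.606531, coefficient = 2
x_5 = 0.6250, f(x_5) = 0.535261, coefficient = 2
x_6 = 0.7500, f(x_6) = 0.472367, coefficient = 2
x_7 = 0.8750, f(x_7) = 0.416862, coefficient = 2
x_8 = 1.0000, f(x_8) = 0.367879, coefficient = 2
x_9 = 1.1250, f(x_9) = 0.324652, coefficient = 2
x_10 = 1.2500, f(x_10) = 0.286505, coefficient = 2
x_11 = 1.3750, f(x_11) = 0.252840, coefficient = 2
x_12 = 1.5000, f(x_12) = 0.223130, coefficient = 1

I ≈ (0.125000/2) × 12.446098 = 0.777881
Exact value: 0.776870
Error: 0.001011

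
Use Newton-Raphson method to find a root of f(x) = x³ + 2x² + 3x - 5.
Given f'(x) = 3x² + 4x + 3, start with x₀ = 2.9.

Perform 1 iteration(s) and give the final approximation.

f(x) = x³ + 2x² + 3x - 5
f'(x) = 3x² + 4x + 3
x₀ = 2.9

Newton-Raphson formula: x_{n+1} = x_n - f(x_n)/f'(x_n)

Iteration 1:
  f(2.900000) = 44.909000
  f'(2.900000) = 39.830000
  x_1 = 2.900000 - 44.909000/39.830000 = 1.772483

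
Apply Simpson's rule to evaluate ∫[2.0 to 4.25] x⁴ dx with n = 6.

f(x) = x⁴
a = 2.0, b = 4.25, n = 6
h = (b - a)/n = 0.375000

Simpson's rule: (h/3)[f(x₀) + 4f(x₁) + 2f(x₂) + ... + f(xₙ)]

x_0 = 2.0000, f(x_0) = 16.000000, coefficient = 1
x_1 = 2.3750, f(x_1) = 31.816650, coefficient = 4
x_2 = 2.7500, f(x_2) = 57.191406, coefficient = 2
x_3 = 3.1250, f(x_3) = 95.367432, coefficient = 4
x_4 = 3.5000, f(x_4) = 150.062500, coefficient = 2
x_5 = 3.8750, f(x_5) = 225.468994, coefficient = 4
x_6 = 4.2500, f(x_6) = 326.253906, coefficient = 1

I ≈ (0.375000/3) × 2167.374023 = 270.921753
Exact value: 270.915820
Error: 0.005933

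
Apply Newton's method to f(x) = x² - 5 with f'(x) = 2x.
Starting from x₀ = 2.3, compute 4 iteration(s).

f(x) = x² - 5
f'(x) = 2x
x₀ = 2.3

Newton-Raphson formula: x_{n+1} = x_n - f(x_n)/f'(x_n)

Iteration 1:
  f(2.300000) = 0.290000
  f'(2.300000) = 4.600000
  x_1 = 2.300000 - 0.290000/4.600000 = 2.236957
Iteration 2:
  f(2.236957) = 0.003974
  f'(2.236957) = 4.473913
  x_2 = 2.236957 - 0.003974/4.473913 = 2.236068
Iteration 3:
  f(2.236068) = 0.000001
  f'(2.236068) = 4.472136
  x_3 = 2.236068 - 0.000001/4.472136 = 2.236068
Iteration 4:
  f(2.236068) = 0.000000
  f'(2.236068) = 4.472136
  x_4 = 2.236068 - 0.000000/4.472136 = 2.236068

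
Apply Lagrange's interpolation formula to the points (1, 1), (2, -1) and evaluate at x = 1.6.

Lagrange interpolation formula:
P(x) = Σ yᵢ × Lᵢ(x)
where Lᵢ(x) = Π_{j≠i} (x - xⱼ)/(xᵢ - xⱼ)

L_0(1.6) = (1.6 - 2)/(1 - 2) = 0.400000
L_1(1.6) = (1.6 - 1)/(2 - 1) = 0.600000

P(1.6) = 1×L_0(1.6) + (-1)×L_1(1.6)
P(1.6) = -0.200000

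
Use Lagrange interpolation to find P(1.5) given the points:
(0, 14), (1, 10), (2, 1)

Lagrange interpolation formula:
P(x) = Σ yᵢ × Lᵢ(x)
where Lᵢ(x) = Π_{j≠i} (x - xⱼ)/(xᵢ - xⱼ)

L_0(1.5) = (1.5 - 1)/(0 - 1) × (1.5 - 2)/(0 - 2) = -0.125000
L_1(1.5) = (1.5 - 0)/(1 - 0) × (1.5 - 2)/(1 - 2) = 0.750000
L_2(1.5) = (1.5 - 0)/(2 - 0) × (1.5 - 1)/(2 - 1) = 0.375000

P(1.5) = 14×L_0(1.5) + 10×L_1(1.5) + 1×L_2(1.5)
P(1.5) = 6.125000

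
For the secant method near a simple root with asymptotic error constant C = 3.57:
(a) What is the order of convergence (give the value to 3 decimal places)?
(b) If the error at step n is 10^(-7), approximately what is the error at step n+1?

(a) Secant method has superlinear convergence with order φ = (1+√5)/2 ≈ 1.618.
    This means |e_{n+1}| ≈ C|e_n|^1.618.

(b) With |e_n| = 10^(-7) and C = 3.57:
    |e_{n+1}| ≈ 3.57 × (10^(-7))^1.618 = 3.57 × 10^(-11.33)

(a) ≈ 1.618 (golden ratio); (b) |e_{n+1}| ≈ 1.684e-11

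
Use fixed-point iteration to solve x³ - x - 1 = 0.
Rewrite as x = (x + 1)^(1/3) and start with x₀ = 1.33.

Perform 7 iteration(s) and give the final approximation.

Equation: x³ - x - 1 = 0
Fixed-point form: x = (x + 1)^(1/3)
x₀ = 1.33

x_1 = g(1.330000) = 1.325721
x_2 = g(1.325721) = 1.324908
x_3 = g(1.324908) = 1.324754
x_4 = g(1.324754) = 1.324725
x_5 = g(1.324725) = 1.324719
x_6 = g(1.324719) = 1.324718
x_7 = g(1.324718) = 1.324718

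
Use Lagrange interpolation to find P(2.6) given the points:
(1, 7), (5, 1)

Lagrange interpolation formula:
P(x) = Σ yᵢ × Lᵢ(x)
where Lᵢ(x) = Π_{j≠i} (x - xⱼ)/(xᵢ - xⱼ)

L_0(2.6) = (2.6 - 5)/(1 - 5) = 0.600000
L_1(2.6) = (2.6 - 1)/(5 - 1) = 0.400000

P(2.6) = 7×L_0(2.6) + 1×L_1(2.6)
P(2.6) = 4.600000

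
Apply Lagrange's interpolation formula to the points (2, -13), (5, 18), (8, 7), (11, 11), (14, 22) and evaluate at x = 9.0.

Lagrange interpolation formula:
P(x) = Σ yᵢ × Lᵢ(x)
where Lᵢ(x) = Π_{j≠i} (x - xⱼ)/(xᵢ - xⱼ)

L_0(9.0) = (9.0 - 5)/(2 - 5) × (9.0 - 8)/(2 - 8) × (9.0 - 11)/(2 - 11) × (9.0 - 14)/(2 - 14) = 0.020576
L_1(9.0) = (9.0 - 2)/(5 - 2) × (9.0 - 8)/(5 - 8) × (9.0 - 11)/(5 - 11) × (9.0 - 14)/(5 - 14) = -0.144033
L_2(9.0) = (9.0 - 2)/(8 - 2) × (9.0 - 5)/(8 - 5) × (9.0 - 11)/(8 - 11) × (9.0 - 14)/(8 - 14) = 0.864198
L_3(9.0) = (9.0 - 2)/(11 - 2) × (9.0 - 5)/(11 - 5) × (9.0 - 8)/(11 - 8) × (9.0 - 14)/(11 - 14) = 0.288066
L_4(9.0) = (9.0 - 2)/(14 - 2) × (9.0 - 5)/(14 - 5) × (9.0 - 8)/(14 - 8) × (9.0 - 11)/(14 - 11) = -0.028807

P(9.0) = (-13)×L_0(9.0) + 18×L_1(9.0) + 7×L_2(9.0) + 11×L_3(9.0) + 22×L_4(9.0)
P(9.0) = 5.724280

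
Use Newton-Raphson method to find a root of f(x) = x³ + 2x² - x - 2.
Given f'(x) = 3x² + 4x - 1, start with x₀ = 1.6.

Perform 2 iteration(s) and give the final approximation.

f(x) = x³ + 2x² - x - 2
f'(x) = 3x² + 4x - 1
x₀ = 1.6

Newton-Raphson formula: x_{n+1} = x_n - f(x_n)/f'(x_n)

Iteration 1:
  f(1.600000) = 5.616000
  f'(1.600000) = 13.080000
  x_1 = 1.600000 - 5.616000/13.080000 = 1.170642
Iteration 2:
  f(1.170642) = 1.174416
  f'(1.170642) = 7.793778
  x_2 = 1.170642 - 1.174416/7.793778 = 1.019956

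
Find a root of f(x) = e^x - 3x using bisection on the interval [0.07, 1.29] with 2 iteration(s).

f(x) = e^x - 3x
Initial interval: [0.07, 1.29]

Iteration 1:
  c_1 = (0.070000 + 1.290000)/2 = 0.680000
  f(c_1) = f(0.680000) = -0.066122
  f(a) × f(c) < 0, new interval: [0.070000, 0.680000]
Iteration 2:
  c_2 = (0.070000 + 0.680000)/2 = 0.375000
  f(c_2) = f(0.375000) = 0.329991
  f(a) × f(c) ≥ 0, new interval: [0.375000, 0.680000]

After 2 iteration(s), the approximation is c_2 = 0.375000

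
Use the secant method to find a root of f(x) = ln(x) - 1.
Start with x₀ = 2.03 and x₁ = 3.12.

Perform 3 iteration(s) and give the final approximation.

f(x) = ln(x) - 1
x₀ = 2.03, x₁ = 3.12

Secant formula: x_{n+1} = x_n - f(x_n)(x_n - x_{n-1})/(f(x_n) - f(x_{n-1}))

Iteration 1:
  f(2.030000) = -0.291964
  f(3.120000) = 0.137833
  x_2 = 3.120000 - 0.137833×(3.120000 - 2.030000)/(0.137833 - (-0.291964))
       = 2.770445
Iteration 2:
  f(3.120000) = 0.137833
  f(2.770445) = 0.019008
  x_3 = 2.770445 - 0.019008×(2.770445 - 3.120000)/(0.019008 - 0.137833)
       = 2.714528
Iteration 3:
  f(2.770445) = 0.019008
  f(2.714528) = -0.001382
  x_4 = 2.714528 - (-0.001382)×(2.714528 - 2.770445)/(-0.001382 - 0.019008)
       = 2.718318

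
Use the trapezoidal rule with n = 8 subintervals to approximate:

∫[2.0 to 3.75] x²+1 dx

f(x) = x²+1
a = 2.0, b = 3.75, n = 8
h = (b - a)/n = 0.218750

Trapezoidal rule: (h/2)[f(x₀) + 2f(x₁) + 2f(x₂) + ... + f(xₙ)]

x_0 = 2.0000, f(x_0) = 5.000000, coefficient = 1
x_1 = 2.2188, f(x_1) = 5.922852, coefficient = 2
x_2 = 2.4375, f(x_2) = 6.941406, coefficient = 2
x_3 = 2.6562, f(x_3) = 8.055664, coefficient = 2
x_4 = 2.8750, f(x_4) = 9.265625, coefficient = 2
x_5 = 3.0938, f(x_5) = 10.571289, coefficient = 2
x_6 = 3.3125, f(x_6) = 11.972656, coefficient = 2
x_7 = 3.5312, f(x_7) = 13.469727, coefficient = 2
x_8 = 3.7500, f(x_8) = 15.062500, coefficient = 1

I ≈ (0.218750/2) × 152.460938 = 16.675415
Exact value: 16.661458
Error: 0.013957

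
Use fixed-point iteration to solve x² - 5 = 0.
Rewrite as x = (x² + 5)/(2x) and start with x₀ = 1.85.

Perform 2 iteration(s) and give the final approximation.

Equation: x² - 5 = 0
Fixed-point form: x = (x² + 5)/(2x)
x₀ = 1.85

x_1 = g(1.850000) = 2.276351
x_2 = g(2.276351) = 2.236424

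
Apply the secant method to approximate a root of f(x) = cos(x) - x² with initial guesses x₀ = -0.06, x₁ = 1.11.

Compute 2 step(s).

f(x) = cos(x) - x²
x₀ = -0.06, x₁ = 1.11

Secant formula: x_{n+1} = x_n - f(x_n)(x_n - x_{n-1})/(f(x_n) - f(x_{n-1}))

Iteration 1:
  f(-0.060000) = 0.994601
  f(1.110000) = -0.787438
  x_2 = 1.110000 - (-0.787438)×(1.110000 - (-0.060000))/(-0.787438 - 0.994601)
       = 0.593006
Iteration 2:
  f(1.110000) = -0.787438
  f(0.593006) = 0.477608
  x_3 = 0.593006 - 0.477608×(0.593006 - 1.110000)/(0.477608 - (-0.787438))
       = 0.788193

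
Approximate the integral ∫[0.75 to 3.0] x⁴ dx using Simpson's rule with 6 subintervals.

f(x) = x⁴
a = 0.75, b = 3.0, n = 6
h = (b - a)/n = 0.375000

Simpson's rule: (h/3)[f(x₀) + 4f(x₁) + 2f(x₂) + ... + f(xₙ)]

x_0 = 0.7500, f(x_0) = 0.316406, coefficient = 1
x_1 = 1.1250, f(x_1) = 1.601807, coefficient = 4
x_2 = 1.5000, f(x_2) = 5.062500, coefficient = 2
x_3 = 1.8750, f(x_3) = 12.359619, coefficient = 4
x_4 = 2.2500, f(x_4) = 25.628906, coefficient = 2
x_5 = 2.6250, f(x_5) = 47.480713, coefficient = 4
x_6 = 3.0000, f(x_6) = 81.000000, coefficient = 1

I ≈ (0.375000/3) × 388.467773 = 48.558472
Exact value: 48.552539
Error: 0.005933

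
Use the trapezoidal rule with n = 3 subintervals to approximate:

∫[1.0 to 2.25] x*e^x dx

f(x) = x*e^x
a = 1.0, b = 2.25, n = 3
h = (b - a)/n = 0.416667

Trapezoidal rule: (h/2)[f(x₀) + 2f(x₁) + 2f(x₂) + ... + f(xₙ)]

x_0 = 1.0000, f(x_0) = 2.718282, coefficient = 1
x_1 = 1.4167, f(x_1) = 5.841417, coefficient = 2
x_2 = 1.8333, f(x_2) = 11.466952, coefficient = 2
x_3 = 2.2500, f(x_3) = 21.347406, coefficient = 1

I ≈ (0.416667/2) × 58.682424 = 12.225505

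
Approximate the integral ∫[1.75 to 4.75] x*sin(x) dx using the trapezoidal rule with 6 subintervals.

f(x) = x*sin(x)
a = 1.75, b = 4.75, n = 6
h = (b - a)/n = 0.500000

Trapezoidal rule: (h/2)[f(x₀) + 2f(x₁) + 2f(x₂) + ... + f(xₙ)]

x_0 = 1.7500, f(x_0) = 1.721975, coefficient = 1
x_1 = 2.2500, f(x_1) = 1.750665, coefficient = 2
x_2 = 2.7500, f(x_2) = 1.049568, coefficient = 2
x_3 = 3.2500, f(x_3) = -0.351634, coefficient = 2
x_4 = 3.7500, f(x_4) = -2.143355, coefficient = 2
x_5 = 4.2500, f(x_5) = -3.803705, coefficient = 2
x_6 = 4.7500, f(x_6) = -4.746641, coefficient = 1

I ≈ (0.500000/2) × -10.021588 = -2.505397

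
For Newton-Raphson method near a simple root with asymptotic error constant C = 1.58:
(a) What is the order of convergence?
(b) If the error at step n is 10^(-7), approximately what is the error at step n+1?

(a) Newton-Raphson has quadratic (order 2) convergence near simple roots.
    This means |e_{n+1}| ≈ C|e_n|².

(b) With |e_n| = 10^(-7) and C = 1.58:
    |e_{n+1}| ≈ 1.58 × (10^(-7))² = 1.58 × 10^(-14)

(a) 2 (quadratic); (b) |e_{n+1}| ≈ 1.580e-14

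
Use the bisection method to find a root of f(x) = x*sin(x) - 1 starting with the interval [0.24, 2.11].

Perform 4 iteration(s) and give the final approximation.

f(x) = x*sin(x) - 1
Initial interval: [0.24, 2.11]

Iteration 1:
  c_1 = (0.240000 + 2.110000)/2 = 1.175000
  f(c_1) = f(1.175000) = 0.084161
  f(a) × f(c) < 0, new interval: [0.240000, 1.175000]
Iteration 2:
  c_2 = (0.240000 + 1.175000)/2 = 0.707500
  f(c_2) = f(0.707500) = -0.540170
  f(a) × f(c) ≥ 0, new interval: [0.707500, 1.175000]
Iteration 3:
  c_3 = (0.707500 + 1.175000)/2 = 0.941250
  f(c_3) = f(0.941250) = -0.239193
  f(a) × f(c) ≥ 0, new interval: [0.941250, 1.175000]
Iteration 4:
  c_4 = (0.941250 + 1.175000)/2 = 1.058125
  f(c_4) = f(1.058125) = -0.077910
  f(a) × f(c) ≥ 0, new interval: [1.058125, 1.175000]

After 4 iteration(s), the approximation is c_4 = 1.058125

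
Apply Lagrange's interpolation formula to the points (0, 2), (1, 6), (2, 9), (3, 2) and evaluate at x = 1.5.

Lagrange interpolation formula:
P(x) = Σ yᵢ × Lᵢ(x)
where Lᵢ(x) = Π_{j≠i} (x - xⱼ)/(xᵢ - xⱼ)

L_0(1.5) = (1.5 - 1)/(0 - 1) × (1.5 - 2)/(0 - 2) × (1.5 - 3)/(0 - 3) = -0.062500
L_1(1.5) = (1.5 - 0)/(1 - 0) × (1.5 - 2)/(1 - 2) × (1.5 - 3)/(1 - 3) = 0.562500
L_2(1.5) = (1.5 - 0)/(2 - 0) × (1.5 - 1)/(2 - 1) × (1.5 - 3)/(2 - 3) = 0.562500
L_3(1.5) = (1.5 - 0)/(3 - 0) × (1.5 - 1)/(3 - 1) × (1.5 - 2)/(3 - 2) = -0.062500

P(1.5) = 2×L_0(1.5) + 6×L_1(1.5) + 9×L_2(1.5) + 2×L_3(1.5)
P(1.5) = 8.187500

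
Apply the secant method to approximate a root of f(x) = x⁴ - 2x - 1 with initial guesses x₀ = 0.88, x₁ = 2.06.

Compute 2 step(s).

f(x) = x⁴ - 2x - 1
x₀ = 0.88, x₁ = 2.06

Secant formula: x_{n+1} = x_n - f(x_n)(x_n - x_{n-1})/(f(x_n) - f(x_{n-1}))

Iteration 1:
  f(0.880000) = -2.160305
  f(2.060000) = 12.888141
  x_2 = 2.060000 - 12.888141×(2.060000 - 0.880000)/(12.888141 - (-2.160305))
       = 1.049397
Iteration 2:
  f(2.060000) = 12.888141
  f(1.049397) = -1.886078
  x_3 = 1.049397 - (-1.886078)×(1.049397 - 2.060000)/(-1.886078 - 12.888141)
       = 1.178411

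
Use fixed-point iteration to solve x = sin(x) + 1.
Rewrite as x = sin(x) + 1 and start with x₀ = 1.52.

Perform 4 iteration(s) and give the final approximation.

Equation: x = sin(x) + 1
Fixed-point form: x = sin(x) + 1
x₀ = 1.52

x_1 = g(1.520000) = 1.998710
x_2 = g(1.998710) = 1.909833
x_3 = g(1.909833) = 1.943075
x_4 = g(1.943075) = 1.931501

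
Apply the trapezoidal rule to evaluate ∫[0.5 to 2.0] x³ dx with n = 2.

f(x) = x³
a = 0.5, b = 2.0, n = 2
h = (b - a)/n = 0.750000

Trapezoidal rule: (h/2)[f(x₀) + 2f(x₁) + 2f(x₂) + ... + f(xₙ)]

x_0 = 0.5000, f(x_0) = 0.125000, coefficient = 1
x_1 = 1.2500, f(x_1) = 1.953125, coefficient = 2
x_2 = 2.0000, f(x_2) = 8.000000, coefficient = 1

I ≈ (0.750000/2) × 12.031250 = 4.511719
Exact value: 3.984375
Error: 0.527344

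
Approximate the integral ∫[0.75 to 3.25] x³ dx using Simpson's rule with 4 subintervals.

f(x) = x³
a = 0.75, b = 3.25, n = 4
h = (b - a)/n = 0.625000

Simpson's rule: (h/3)[f(x₀) + 4f(x₁) + 2f(x₂) + ... + f(xₙ)]

x_0 = 0.7500, f(x_0) = 0.421875, coefficient = 1
x_1 = 1.3750, f(x_1) = 2.599609, coefficient = 4
x_2 = 2.0000, f(x_2) = 8.000000, coefficient = 2
x_3 = 2.6250, f(x_3) = 18.087891, coefficient = 4
x_4 = 3.2500, f(x_4) = 34.328125, coefficient = 1

I ≈ (0.625000/3) × 133.500000 = 27.812500
Exact value: 27.812500
Error: 0.000000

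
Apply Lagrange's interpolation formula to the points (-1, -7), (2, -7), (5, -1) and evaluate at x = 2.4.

Lagrange interpolation formula:
P(x) = Σ yᵢ × Lᵢ(x)
where Lᵢ(x) = Π_{j≠i} (x - xⱼ)/(xᵢ - xⱼ)

L_0(2.4) = (2.4 - 2)/(-1 - 2) × (2.4 - 5)/(-1 - 5) = -0.057778
L_1(2.4) = (2.4 - (-1))/(2 - (-1)) × (2.4 - 5)/(2 - 5) = 0.982222
L_2(2.4) = (2.4 - (-1))/(5 - (-1)) × (2.4 - 2)/(5 - 2) = 0.075556

P(2.4) = (-7)×L_0(2.4) + (-7)×L_1(2.4) + (-1)×L_2(2.4)
P(2.4) = -6.546667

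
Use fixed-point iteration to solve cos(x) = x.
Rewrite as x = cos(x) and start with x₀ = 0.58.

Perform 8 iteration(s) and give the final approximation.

Equation: cos(x) = x
Fixed-point form: x = cos(x)
x₀ = 0.58

x_1 = g(0.580000) = 0.836463
x_2 = g(0.836463) = 0.670093
x_3 = g(0.670093) = 0.783764
x_4 = g(0.783764) = 0.708261
x_5 = g(0.708261) = 0.759494
x_6 = g(0.759494) = 0.725184
x_7 = g(0.725184) = 0.748377
x_8 = g(0.748377) = 0.732794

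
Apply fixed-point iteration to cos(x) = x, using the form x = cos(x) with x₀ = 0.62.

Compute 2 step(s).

Equation: cos(x) = x
Fixed-point form: x = cos(x)
x₀ = 0.62

x_1 = g(0.620000) = 0.813878
x_2 = g(0.813878) = 0.686684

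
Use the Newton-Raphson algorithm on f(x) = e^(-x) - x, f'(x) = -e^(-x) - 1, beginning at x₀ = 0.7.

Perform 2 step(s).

f(x) = e^(-x) - x
f'(x) = -e^(-x) - 1
x₀ = 0.7

Newton-Raphson formula: x_{n+1} = x_n - f(x_n)/f'(x_n)

Iteration 1:
  f(0.700000) = -0.203415
  f'(0.700000) = -1.496585
  x_1 = 0.700000 - (-0.203415)/(-1.496585) = 0.564081
Iteration 2:
  f(0.564081) = 0.004802
  f'(0.564081) = -1.568883
  x_2 = 0.564081 - 0.004802/(-1.568883) = 0.567142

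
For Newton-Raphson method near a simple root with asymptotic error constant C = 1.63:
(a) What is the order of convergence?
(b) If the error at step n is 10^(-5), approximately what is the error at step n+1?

(a) Newton-Raphson has quadratic (order 2) convergence near simple roots.
    This means |e_{n+1}| ≈ C|e_n|².

(b) With |e_n| = 10^(-5) and C = 1.63:
    |e_{n+1}| ≈ 1.63 × (10^(-5))² = 1.63 × 10^(-10)

(a) 2 (quadratic); (b) |e_{n+1}| ≈ 1.630e-10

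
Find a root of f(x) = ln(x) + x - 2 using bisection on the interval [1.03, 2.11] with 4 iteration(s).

f(x) = ln(x) + x - 2
Initial interval: [1.03, 2.11]

Iteration 1:
  c_1 = (1.030000 + 2.110000)/2 = 1.570000
  f(c_1) = f(1.570000) = 0.021076
  f(a) × f(c) < 0, new interval: [1.030000, 1.570000]
Iteration 2:
  c_2 = (1.030000 + 1.570000)/2 = 1.300000
  f(c_2) = f(1.300000) = -0.437636
  f(a) × f(c) ≥ 0, new interval: [1.300000, 1.570000]
Iteration 3:
  c_3 = (1.300000 + 1.570000)/2 = 1.435000
  f(c_3) = f(1.435000) = -0.203835
  f(a) × f(c) ≥ 0, new interval: [1.435000, 1.570000]
Iteration 4:
  c_4 = (1.435000 + 1.570000)/2 = 1.502500
  f(c_4) = f(1.502500) = -0.090370
  f(a) × f(c) ≥ 0, new interval: [1.502500, 1.570000]

After 4 iteration(s), the approximation is c_4 = 1.502500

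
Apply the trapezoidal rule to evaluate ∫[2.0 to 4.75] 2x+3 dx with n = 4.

f(x) = 2x+3
a = 2.0, b = 4.75, n = 4
h = (b - a)/n = 0.687500

Trapezoidal rule: (h/2)[f(x₀) + 2f(x₁) + 2f(x₂) + ... + f(xₙ)]

x_0 = 2.0000, f(x_0) = 7.000000, coefficient = 1
x_1 = 2.6875, f(x_1) = 8.375000, coefficient = 2
x_2 = 3.3750, f(x_2) = 9.750000, coefficient = 2
x_3 = 4.0625, f(x_3) = 11.125000, coefficient = 2
x_4 = 4.7500, f(x_4) = 12.500000, coefficient = 1

I ≈ (0.687500/2) × 78.000000 = 26.812500
Exact value: 26.812500
Error: 0.000000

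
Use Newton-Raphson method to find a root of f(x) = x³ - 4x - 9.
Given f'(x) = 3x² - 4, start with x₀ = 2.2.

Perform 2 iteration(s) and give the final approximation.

f(x) = x³ - 4x - 9
f'(x) = 3x² - 4
x₀ = 2.2

Newton-Raphson formula: x_{n+1} = x_n - f(x_n)/f'(x_n)

Iteration 1:
  f(2.200000) = -7.152000
  f'(2.200000) = 10.520000
  x_1 = 2.200000 - (-7.152000)/10.520000 = 2.879848
Iteration 2:
  f(2.879848) = 3.364696
  f'(2.879848) = 20.880572
  x_2 = 2.879848 - 3.364696/20.880572 = 2.718708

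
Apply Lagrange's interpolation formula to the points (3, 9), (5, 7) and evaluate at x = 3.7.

Lagrange interpolation formula:
P(x) = Σ yᵢ × Lᵢ(x)
where Lᵢ(x) = Π_{j≠i} (x - xⱼ)/(xᵢ - xⱼ)

L_0(3.7) = (3.7 - 5)/(3 - 5) = 0.650000
L_1(3.7) = (3.7 - 3)/(5 - 3) = 0.350000

P(3.7) = 9×L_0(3.7) + 7×L_1(3.7)
P(3.7) = 8.300000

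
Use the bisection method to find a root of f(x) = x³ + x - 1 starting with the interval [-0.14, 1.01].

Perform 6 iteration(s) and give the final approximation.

f(x) = x³ + x - 1
Initial interval: [-0.14, 1.01]

Iteration 1:
  c_1 = (-0.140000 + 1.010000)/2 = 0.435000
  f(c_1) = f(0.435000) = -0.482687
  f(a) × f(c) ≥ 0, new interval: [0.435000, 1.010000]
Iteration 2:
  c_2 = (0.435000 + 1.010000)/2 = 0.722500
  f(c_2) = f(0.722500) = 0.099650
  f(a) × f(c) < 0, new interval: [0.435000, 0.722500]
Iteration 3:
  c_3 = (0.435000 + 0.722500)/2 = 0.578750
  f(c_3) = f(0.578750) = -0.227397
  f(a) × f(c) ≥ 0, new interval: [0.578750, 0.722500]
Iteration 4:
  c_4 = (0.578750 + 0.722500)/2 = 0.650625
  f(c_4) = f(0.650625) = -0.073957
  f(a) × f(c) ≥ 0, new interval: [0.650625, 0.722500]
Iteration 5:
  c_5 = (0.650625 + 0.722500)/2 = 0.686562
  f(c_5) = f(0.686562) = 0.010186
  f(a) × f(c) < 0, new interval: [0.650625, 0.686562]
Iteration 6:
  c_6 = (0.650625 + 0.686562)/2 = 0.668594
  f(c_6) = f(0.668594) = -0.032533
  f(a) × f(c) ≥ 0, new interval: [0.668594, 0.686562]

After 6 iteration(s), the approximation is c_6 = 0.668594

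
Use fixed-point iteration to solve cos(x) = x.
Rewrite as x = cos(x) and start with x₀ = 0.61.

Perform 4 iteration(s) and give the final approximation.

Equation: cos(x) = x
Fixed-point form: x = cos(x)
x₀ = 0.61

x_1 = g(0.610000) = 0.819648
x_2 = g(0.819648) = 0.682479
x_3 = g(0.682479) = 0.776012
x_4 = g(0.776012) = 0.713713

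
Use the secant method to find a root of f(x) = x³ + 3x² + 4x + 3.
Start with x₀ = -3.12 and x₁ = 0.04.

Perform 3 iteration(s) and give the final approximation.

f(x) = x³ + 3x² + 4x + 3
x₀ = -3.12, x₁ = 0.04

Secant formula: x_{n+1} = x_n - f(x_n)(x_n - x_{n-1})/(f(x_n) - f(x_{n-1}))

Iteration 1:
  f(-3.120000) = -10.648128
  f(0.040000) = 3.164864
  x_2 = 0.040000 - 3.164864×(0.040000 - (-3.120000))/(3.164864 - (-10.648128))
       = -0.684026
Iteration 2:
  f(0.040000) = 3.164864
  f(-0.684026) = 1.347520
  x_3 = -0.684026 - 1.347520×(-0.684026 - 0.040000)/(1.347520 - 3.164864)
       = -1.220876
Iteration 3:
  f(-0.684026) = 1.347520
  f(-1.220876) = 0.768348
  x_4 = -1.220876 - 0.768348×(-1.220876 - (-0.684026))/(0.768348 - 1.347520)
       = -1.933078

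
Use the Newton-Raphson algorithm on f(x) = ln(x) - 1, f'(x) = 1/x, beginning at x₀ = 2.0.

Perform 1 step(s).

f(x) = ln(x) - 1
f'(x) = 1/x
x₀ = 2.0

Newton-Raphson formula: x_{n+1} = x_n - f(x_n)/f'(x_n)

Iteration 1:
  f(2.000000) = -0.306853
  f'(2.000000) = 0.500000
  x_1 = 2.000000 - (-0.306853)/0.500000 = 2.613706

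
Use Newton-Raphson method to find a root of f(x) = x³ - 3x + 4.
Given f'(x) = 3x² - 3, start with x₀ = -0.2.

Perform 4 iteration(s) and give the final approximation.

f(x) = x³ - 3x + 4
f'(x) = 3x² - 3
x₀ = -0.2

Newton-Raphson formula: x_{n+1} = x_n - f(x_n)/f'(x_n)

Iteration 1:
  f(-0.200000) = 4.592000
  f'(-0.200000) = -2.880000
  x_1 = -0.200000 - 4.592000/(-2.880000) = 1.394444
Iteration 2:
  f(1.394444) = 2.528129
  f'(1.394444) = 2.833426
  x_2 = 1.394444 - 2.528129/2.833426 = 0.502193
Iteration 3:
  f(0.502193) = 2.620074
  f'(0.502193) = -2.243408
  x_3 = 0.502193 - 2.620074/(-2.243408) = 1.670092
Iteration 4:
  f(1.670092) = 3.647955
  f'(1.670092) = 5.367619
  x_4 = 1.670092 - 3.647955/5.367619 = 0.990469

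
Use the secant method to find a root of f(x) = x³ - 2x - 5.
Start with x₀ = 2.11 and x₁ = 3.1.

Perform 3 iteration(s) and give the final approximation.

f(x) = x³ - 2x - 5
x₀ = 2.11, x₁ = 3.1

Secant formula: x_{n+1} = x_n - f(x_n)(x_n - x_{n-1})/(f(x_n) - f(x_{n-1}))

Iteration 1:
  f(2.110000) = 0.173931
  f(3.100000) = 18.591000
  x_2 = 3.100000 - 18.591000×(3.100000 - 2.110000)/(18.591000 - 0.173931)
       = 2.100650
Iteration 2:
  f(3.100000) = 18.591000
  f(2.100650) = 0.068307
  x_3 = 2.100650 - 0.068307×(2.100650 - 3.100000)/(0.068307 - 18.591000)
       = 2.096965
Iteration 3:
  f(2.100650) = 0.068307
  f(2.096965) = 0.026976
  x_4 = 2.096965 - 0.026976×(2.096965 - 2.100650)/(0.026976 - 0.068307)
       = 2.094560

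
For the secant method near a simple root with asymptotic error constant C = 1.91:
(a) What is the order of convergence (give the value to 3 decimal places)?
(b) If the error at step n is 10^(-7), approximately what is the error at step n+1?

(a) Secant method has superlinear convergence with order φ = (1+√5)/2 ≈ 1.618.
    This means |e_{n+1}| ≈ C|e_n|^1.618.

(b) With |e_n| = 10^(-7) and C = 1.91:
    |e_{n+1}| ≈ 1.91 × (10^(-7))^1.618 = 1.91 × 10^(-11.33)

(a) ≈ 1.618 (golden ratio); (b) |e_{n+1}| ≈ 9.011e-12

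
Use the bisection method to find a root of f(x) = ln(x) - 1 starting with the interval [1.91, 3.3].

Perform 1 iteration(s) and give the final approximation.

f(x) = ln(x) - 1
Initial interval: [1.91, 3.3]

Iteration 1:
  c_1 = (1.910000 + 3.300000)/2 = 2.605000
  f(c_1) = f(2.605000) = -0.042567
  f(a) × f(c) ≥ 0, new interval: [2.605000, 3.300000]

After 1 iteration(s), the approximation is c_1 = 2.605000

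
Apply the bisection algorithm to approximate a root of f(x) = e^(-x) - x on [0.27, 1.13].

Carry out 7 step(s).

f(x) = e^(-x) - x
Initial interval: [0.27, 1.13]

Iteration 1:
  c_1 = (0.270000 + 1.130000)/2 = 0.700000
  f(c_1) = f(0.700000) = -0.203415
  f(a) × f(c) < 0, new interval: [0.270000, 0.700000]
Iteration 2:
  c_2 = (0.270000 + 0.700000)/2 = 0.485000
  f(c_2) = f(0.485000) = 0.130697
  f(a) × f(c) ≥ 0, new interval: [0.485000, 0.700000]
Iteration 3:
  c_3 = (0.485000 + 0.700000)/2 = 0.592500
  f(c_3) = f(0.592500) = -0.039557
  f(a) × f(c) < 0, new interval: [0.485000, 0.592500]
Iteration 4:
  c_4 = (0.485000 + 0.592500)/2 = 0.538750
  f(c_4) = f(0.538750) = 0.044727
  f(a) × f(c) ≥ 0, new interval: [0.538750, 0.592500]
Iteration 5:
  c_5 = (0.538750 + 0.592500)/2 = 0.565625
  f(c_5) = f(0.565625) = 0.002380
  f(a) × f(c) ≥ 0, new interval: [0.565625, 0.592500]
Iteration 6:
  c_6 = (0.565625 + 0.592500)/2 = 0.579063
  f(c_6) = f(0.579063) = -0.018639
  f(a) × f(c) < 0, new interval: [0.565625, 0.579063]
Iteration 7:
  c_7 = (0.565625 + 0.579063)/2 = 0.572344
  f(c_7) = f(0.572344) = -0.008142
  f(a) × f(c) < 0, new interval: [0.565625, 0.572344]

After 7 iteration(s), the approximation is c_7 = 0.572344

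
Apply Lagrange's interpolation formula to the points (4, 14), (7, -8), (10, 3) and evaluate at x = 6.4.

Lagrange interpolation formula:
P(x) = Σ yᵢ × Lᵢ(x)
where Lᵢ(x) = Π_{j≠i} (x - xⱼ)/(xᵢ - xⱼ)

L_0(6.4) = (6.4 - 7)/(4 - 7) × (6.4 - 10)/(4 - 10) = 0.120000
L_1(6.4) = (6.4 - 4)/(7 - 4) × (6.4 - 10)/(7 - 10) = 0.960000
L_2(6.4) = (6.4 - 4)/(10 - 4) × (6.4 - 7)/(10 - 7) = -0.080000

P(6.4) = 14×L_0(6.4) + (-8)×L_1(6.4) + 3×L_2(6.4)
P(6.4) = -6.240000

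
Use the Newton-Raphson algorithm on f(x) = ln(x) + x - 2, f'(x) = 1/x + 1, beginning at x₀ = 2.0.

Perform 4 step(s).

f(x) = ln(x) + x - 2
f'(x) = 1/x + 1
x₀ = 2.0

Newton-Raphson formula: x_{n+1} = x_n - f(x_n)/f'(x_n)

Iteration 1:
  f(2.000000) = 0.693147
  f'(2.000000) = 1.500000
  x_1 = 2.000000 - 0.693147/1.500000 = 1.537902
Iteration 2:
  f(1.537902) = -0.031679
  f'(1.537902) = 1.650237
  x_2 = 1.537902 - (-0.031679)/1.650237 = 1.557099
Iteration 3:
  f(1.557099) = -0.000077
  f'(1.557099) = 1.642220
  x_3 = 1.557099 - (-0.000077)/1.642220 = 1.557146
Iteration 4:
  f(1.557146) = 0.000000
  f'(1.557146) = 1.642201
  x_4 = 1.557146 - 0.000000/1.642201 = 1.557146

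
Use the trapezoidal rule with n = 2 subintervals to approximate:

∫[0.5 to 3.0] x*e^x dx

f(x) = x*e^x
a = 0.5, b = 3.0, n = 2
h = (b - a)/n = 1.250000

Trapezoidal rule: (h/2)[f(x₀) + 2f(x₁) + 2f(x₂) + ... + f(xₙ)]

x_0 = 0.5000, f(x_0) = 0.824361, coefficient = 1
x_1 = 1.7500, f(x_1) = 10.070555, coefficient = 2
x_2 = 3.0000, f(x_2) = 60.256611, coefficient = 1

I ≈ (1.250000/2) × 81.222081 = 50.763800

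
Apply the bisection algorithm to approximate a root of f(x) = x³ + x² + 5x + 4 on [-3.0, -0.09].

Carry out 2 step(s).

f(x) = x³ + x² + 5x + 4
Initial interval: [-3.0, -0.09]

Iteration 1:
  c_1 = (-3.000000 + (-0.090000))/2 = -1.545000
  f(c_1) = f(-1.545000) = -5.025929
  f(a) × f(c) ≥ 0, new interval: [-1.545000, -0.090000]
Iteration 2:
  c_2 = (-1.545000 + (-0.090000))/2 = -0.817500
  f(c_2) = f(-0.817500) = 0.034466
  f(a) × f(c) < 0, new interval: [-1.545000, -0.817500]

After 2 iteration(s), the approximation is c_2 = -0.817500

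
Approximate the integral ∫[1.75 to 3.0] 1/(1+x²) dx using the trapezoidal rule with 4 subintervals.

f(x) = 1/(1+x²)
a = 1.75, b = 3.0, n = 4
h = (b - a)/n = 0.312500

Trapezoidal rule: (h/2)[f(x₀) + 2f(x₁) + 2f(x₂) + ... + f(xₙ)]

x_0 = 1.7500, f(x_0) = 0.246154, coefficient = 1
x_1 = 2.0625, f(x_1) = 0.190335, coefficient = 2
x_2 = 2.3750, f(x_2) = 0.150588, coefficient = 2
x_3 = 2.6875, f(x_3) = 0.121615, coefficient = 2
x_4 = 3.0000, f(x_4) = 0.100000, coefficient = 1

I ≈ (0.312500/2) × 1.271230 = 0.198630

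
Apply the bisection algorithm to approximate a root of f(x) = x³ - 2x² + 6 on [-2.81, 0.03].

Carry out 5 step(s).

f(x) = x³ - 2x² + 6
Initial interval: [-2.81, 0.03]

Iteration 1:
  c_1 = (-2.810000 + 0.030000)/2 = -1.390000
  f(c_1) = f(-1.390000) = -0.549819
  f(a) × f(c) ≥ 0, new interval: [-1.390000, 0.030000]
Iteration 2:
  c_2 = (-1.390000 + 0.030000)/2 = -0.680000
  f(c_2) = f(-0.680000) = 4.760768
  f(a) × f(c) < 0, new interval: [-1.390000, -0.680000]
Iteration 3:
  c_3 = (-1.390000 + (-0.680000))/2 = -1.035000
  f(c_3) = f(-1.035000) = 2.748832
  f(a) × f(c) < 0, new interval: [-1.390000, -1.035000]
Iteration 4:
  c_4 = (-1.390000 + (-1.035000))/2 = -1.212500
  f(c_4) = f(-1.212500) = 1.277123
  f(a) × f(c) < 0, new interval: [-1.390000, -1.212500]
Iteration 5:
  c_5 = (-1.390000 + (-1.212500))/2 = -1.301250
  f(c_5) = f(-1.301250) = 0.410153
  f(a) × f(c) < 0, new interval: [-1.390000, -1.301250]

After 5 iteration(s), the approximation is c_5 = -1.301250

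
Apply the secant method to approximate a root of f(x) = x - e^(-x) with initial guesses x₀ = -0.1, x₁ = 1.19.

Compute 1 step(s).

f(x) = x - e^(-x)
x₀ = -0.1, x₁ = 1.19

Secant formula: x_{n+1} = x_n - f(x_n)(x_n - x_{n-1})/(f(x_n) - f(x_{n-1}))

Iteration 1:
  f(-0.100000) = -1.205171
  f(1.190000) = 0.885779
  x_2 = 1.190000 - 0.885779×(1.190000 - (-0.100000))/(0.885779 - (-1.205171))
       = 0.643524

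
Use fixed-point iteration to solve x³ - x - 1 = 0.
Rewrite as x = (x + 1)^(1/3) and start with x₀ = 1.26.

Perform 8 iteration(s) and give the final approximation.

Equation: x³ - x - 1 = 0
Fixed-point form: x = (x + 1)^(1/3)
x₀ = 1.26

x_1 = g(1.260000) = 1.312309
x_2 = g(1.312309) = 1.322357
x_3 = g(1.322357) = 1.324269
x_4 = g(1.324269) = 1.324633
x_5 = g(1.324633) = 1.324702
x_6 = g(1.324702) = 1.324715
x_7 = g(1.324715) = 1.324717
x_8 = g(1.324717) = 1.324718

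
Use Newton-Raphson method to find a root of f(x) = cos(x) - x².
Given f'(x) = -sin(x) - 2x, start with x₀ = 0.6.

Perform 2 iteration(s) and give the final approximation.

f(x) = cos(x) - x²
f'(x) = -sin(x) - 2x
x₀ = 0.6

Newton-Raphson formula: x_{n+1} = x_n - f(x_n)/f'(x_n)

Iteration 1:
  f(0.600000) = 0.465336
  f'(0.600000) = -1.764642
  x_1 = 0.600000 - 0.465336/(-1.764642) = 0.863700
Iteration 2:
  f(0.863700) = -0.096348
  f'(0.863700) = -2.487650
  x_2 = 0.863700 - (-0.096348)/(-2.487650) = 0.824969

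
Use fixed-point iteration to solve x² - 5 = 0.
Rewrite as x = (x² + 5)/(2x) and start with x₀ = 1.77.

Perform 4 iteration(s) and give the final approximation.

Equation: x² - 5 = 0
Fixed-point form: x = (x² + 5)/(2x)
x₀ = 1.77

x_1 = g(1.770000) = 2.297429
x_2 = g(2.297429) = 2.236887
x_3 = g(2.236887) = 2.236068
x_4 = g(2.236068) = 2.236068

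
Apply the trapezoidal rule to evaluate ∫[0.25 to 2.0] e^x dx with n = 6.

f(x) = e^x
a = 0.25, b = 2.0, n = 6
h = (b - a)/n = 0.291667

Trapezoidal rule: (h/2)[f(x₀) + 2f(x₁) + 2f(x₂) + ... + f(xₙ)]

x_0 = 0.2500, f(x_0) = 1.284025, coefficient = 1
x_1 = 0.5417, f(x_1) = 1.718869, coefficient = 2
x_2 = 0.8333, f(x_2) = 2.300976, coefficient = 2
x_3 = 1.1250, f(x_3) = 3.080217, coefficient = 2
x_4 = 1.4167, f(x_4) = 4.123353, coefficient = 2
x_5 = 1.7083, f(x_5) = 5.519754, coefficient = 2
x_6 = 2.0000, f(x_6) = 7.389056, coefficient = 1

I ≈ (0.291667/2) × 42.159420 = 6.148249
Exact value: 6.105031
Error: 0.043218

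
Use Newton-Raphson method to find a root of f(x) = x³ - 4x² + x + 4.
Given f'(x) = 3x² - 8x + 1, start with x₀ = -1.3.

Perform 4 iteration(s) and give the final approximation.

f(x) = x³ - 4x² + x + 4
f'(x) = 3x² - 8x + 1
x₀ = -1.3

Newton-Raphson formula: x_{n+1} = x_n - f(x_n)/f'(x_n)

Iteration 1:
  f(-1.300000) = -6.257000
  f'(-1.300000) = 16.470000
  x_1 = -1.300000 - (-6.257000)/16.470000 = -0.920097
Iteration 2:
  f(-0.920097) = -1.085347
  f'(-0.920097) = 10.900513
  x_2 = -0.920097 - (-1.085347)/10.900513 = -0.820529
Iteration 3:
  f(-0.820529) = -0.066034
  f'(-0.820529) = 9.584032
  x_3 = -0.820529 - (-0.066034)/9.584032 = -0.813639
Iteration 4:
  f(-0.813639) = -0.000306
  f'(-0.813639) = 9.495134
  x_4 = -0.813639 - (-0.000306)/9.495134 = -0.813607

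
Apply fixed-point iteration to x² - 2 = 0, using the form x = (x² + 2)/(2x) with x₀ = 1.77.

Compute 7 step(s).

Equation: x² - 2 = 0
Fixed-point form: x = (x² + 2)/(2x)
x₀ = 1.77

x_1 = g(1.770000) = 1.449972
x_2 = g(1.449972) = 1.414654
x_3 = g(1.414654) = 1.414214
x_4 = g(1.414214) = 1.414214
x_5 = g(1.414214) = 1.414214
x_6 = g(1.414214) = 1.414214
x_7 = g(1.414214) = 1.414214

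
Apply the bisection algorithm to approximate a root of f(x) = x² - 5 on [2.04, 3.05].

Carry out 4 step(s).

f(x) = x² - 5
Initial interval: [2.04, 3.05]

Iteration 1:
  c_1 = (2.040000 + 3.050000)/2 = 2.545000
  f(c_1) = f(2.545000) = 1.477025
  f(a) × f(c) < 0, new interval: [2.040000, 2.545000]
Iteration 2:
  c_2 = (2.040000 + 2.545000)/2 = 2.292500
  f(c_2) = f(2.292500) = 0.255556
  f(a) × f(c) < 0, new interval: [2.040000, 2.292500]
Iteration 3:
  c_3 = (2.040000 + 2.292500)/2 = 2.166250
  f(c_3) = f(2.166250) = -0.307361
  f(a) × f(c) ≥ 0, new interval: [2.166250, 2.292500]
Iteration 4:
  c_4 = (2.166250 + 2.292500)/2 = 2.229375
  f(c_4) = f(2.229375) = -0.029887
  f(a) × f(c) ≥ 0, new interval: [2.229375, 2.292500]

After 4 iteration(s), the approximation is c_4 = 2.229375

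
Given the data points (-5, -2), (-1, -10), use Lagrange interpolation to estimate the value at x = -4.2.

Lagrange interpolation formula:
P(x) = Σ yᵢ × Lᵢ(x)
where Lᵢ(x) = Π_{j≠i} (x - xⱼ)/(xᵢ - xⱼ)

L_0(-4.2) = (-4.2 - (-1))/(-5 - (-1)) = 0.800000
L_1(-4.2) = (-4.2 - (-5))/(-1 - (-5)) = 0.200000

P(-4.2) = (-2)×L_0(-4.2) + (-10)×L_1(-4.2)
P(-4.2) = -3.600000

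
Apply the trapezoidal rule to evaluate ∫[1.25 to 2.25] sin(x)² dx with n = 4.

f(x) = sin(x)²
a = 1.25, b = 2.25, n = 4
h = (b - a)/n = 0.250000

Trapezoidal rule: (h/2)[f(x₀) + 2f(x₁) + 2f(x₂) + ... + f(xₙ)]

x_0 = 1.2500, f(x_0) = 0.900572, coefficient = 1
x_1 = 1.5000, f(x_1) = 0.994996, coefficient = 2
x_2 = 1.7500, f(x_2) = 0.968228, coefficient = 2
x_3 = 2.0000, f(x_3) = 0.826822, coefficient = 2
x_4 = 2.2500, f(x_4) = 0.605398, coefficient = 1

I ≈ (0.250000/2) × 7.086063 = 0.885758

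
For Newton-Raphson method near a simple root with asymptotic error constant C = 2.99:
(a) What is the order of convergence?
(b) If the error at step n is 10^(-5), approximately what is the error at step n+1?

(a) Newton-Raphson has quadratic (order 2) convergence near simple roots.
    This means |e_{n+1}| ≈ C|e_n|².

(b) With |e_n| = 10^(-5) and C = 2.99:
    |e_{n+1}| ≈ 2.99 × (10^(-5))² = 2.99 × 10^(-10)

(a) 2 (quadratic); (b) |e_{n+1}| ≈ 2.990e-10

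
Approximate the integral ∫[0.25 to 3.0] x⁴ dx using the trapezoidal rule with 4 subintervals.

f(x) = x⁴
a = 0.25, b = 3.0, n = 4
h = (b - a)/n = 0.687500

Trapezoidal rule: (h/2)[f(x₀) + 2f(x₁) + 2f(x₂) + ... + f(xₙ)]

x_0 = 0.2500, f(x_0) = 0.003906, coefficient = 1
x_1 = 0.9375, f(x_1) = 0.772476, coefficient = 2
x_2 = 1.6250, f(x_2) = 6.972900, coefficient = 2
x_3 = 2.3125, f(x_3) = 28.597427, coefficient = 2
x_4 = 3.0000, f(x_4) = 81.000000, coefficient = 1

I ≈ (0.687500/2) × 153.689514 = 52.830770
Exact value: 48.599805
Error: 4.230966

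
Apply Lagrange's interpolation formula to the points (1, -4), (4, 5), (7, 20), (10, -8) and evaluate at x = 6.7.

Lagrange interpolation formula:
P(x) = Σ yᵢ × Lᵢ(x)
where Lᵢ(x) = Π_{j≠i} (x - xⱼ)/(xᵢ - xⱼ)

L_0(6.7) = (6.7 - 4)/(1 - 4) × (6.7 - 7)/(1 - 7) × (6.7 - 10)/(1 - 10) = -0.016500
L_1(6.7) = (6.7 - 1)/(4 - 1) × (6.7 - 7)/(4 - 7) × (6.7 - 10)/(4 - 10) = 0.104500
L_2(6.7) = (6.7 - 1)/(7 - 1) × (6.7 - 4)/(7 - 4) × (6.7 - 10)/(7 - 10) = 0.940500
L_3(6.7) = (6.7 - 1)/(10 - 1) × (6.7 - 4)/(10 - 4) × (6.7 - 7)/(10 - 7) = -0.028500

P(6.7) = (-4)×L_0(6.7) + 5×L_1(6.7) + 20×L_2(6.7) + (-8)×L_3(6.7)
P(6.7) = 19.626500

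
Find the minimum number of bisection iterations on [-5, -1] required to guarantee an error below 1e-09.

We need (b-a)/2^n ≤ 1e-09
(-1 - (-5))/2^n ≤ 1e-09
4/2^n ≤ 1e-09
2^n ≥ 4000000000
n ≥ log₂(4000000000) = 31.90
n ≥ 32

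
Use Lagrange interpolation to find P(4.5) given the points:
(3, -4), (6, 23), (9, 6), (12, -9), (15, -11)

Lagrange interpolation formula:
P(x) = Σ yᵢ × Lᵢ(x)
where Lᵢ(x) = Π_{j≠i} (x - xⱼ)/(xᵢ - xⱼ)

L_0(4.5) = (4.5 - 6)/(3 - 6) × (4.5 - 9)/(3 - 9) × (4.5 - 12)/(3 - 12) × (4.5 - 15)/(3 - 15) = 0.273438
L_1(4.5) = (4.5 - 3)/(6 - 3) × (4.5 - 9)/(6 - 9) × (4.5 - 12)/(6 - 12) × (4.5 - 15)/(6 - 15) = 1.093750
L_2(4.5) = (4.5 - 3)/(9 - 3) × (4.5 - 6)/(9 - 6) × (4.5 - 12)/(9 - 12) × (4.5 - 15)/(9 - 15) = -0.546875
L_3(4.5) = (4.5 - 3)/(12 - 3) × (4.5 - 6)/(12 - 6) × (4.5 - 9)/(12 - 9) × (4.5 - 15)/(12 - 15) = 0.218750
L_4(4.5) = (4.5 - 3)/(15 - 3) × (4.5 - 6)/(15 - 6) × (4.5 - 9)/(15 - 9) × (4.5 - 12)/(15 - 12) = -0.039062

P(4.5) = (-4)×L_0(4.5) + 23×L_1(4.5) + 6×L_2(4.5) + (-9)×L_3(4.5) + (-11)×L_4(4.5)
P(4.5) = 19.242188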